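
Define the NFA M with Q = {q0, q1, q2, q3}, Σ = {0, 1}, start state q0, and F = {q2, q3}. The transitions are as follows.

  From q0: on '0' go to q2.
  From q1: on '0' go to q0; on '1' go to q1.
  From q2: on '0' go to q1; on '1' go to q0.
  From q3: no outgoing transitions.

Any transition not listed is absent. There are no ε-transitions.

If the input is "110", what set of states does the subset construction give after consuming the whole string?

∅

Start in {q0}.
Read '1': q0→∅; now ∅.
The set is empty and remains empty for the remaining 2 symbols.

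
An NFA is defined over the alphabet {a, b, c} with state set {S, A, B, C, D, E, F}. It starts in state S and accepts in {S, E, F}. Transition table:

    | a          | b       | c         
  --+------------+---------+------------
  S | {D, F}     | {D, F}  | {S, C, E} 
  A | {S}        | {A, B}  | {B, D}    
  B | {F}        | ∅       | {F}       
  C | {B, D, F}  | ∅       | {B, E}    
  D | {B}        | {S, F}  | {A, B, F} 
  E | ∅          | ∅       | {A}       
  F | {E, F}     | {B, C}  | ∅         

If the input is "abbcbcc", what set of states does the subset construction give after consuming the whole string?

{A, B, F}

Start in {S}.
Read 'a': {S} → {D, F}.
Read 'b': {D, F} → {S, B, C, F}.
Read 'b': {S, B, C, F} → {B, C, D, F}.
Read 'c': {B, C, D, F} → {A, B, E, F}.
Read 'b': {A, B, E, F} → {A, B, C}.
Read 'c': {A, B, C} → {B, D, E, F}.
Read 'c': {B, D, E, F} → {A, B, F}.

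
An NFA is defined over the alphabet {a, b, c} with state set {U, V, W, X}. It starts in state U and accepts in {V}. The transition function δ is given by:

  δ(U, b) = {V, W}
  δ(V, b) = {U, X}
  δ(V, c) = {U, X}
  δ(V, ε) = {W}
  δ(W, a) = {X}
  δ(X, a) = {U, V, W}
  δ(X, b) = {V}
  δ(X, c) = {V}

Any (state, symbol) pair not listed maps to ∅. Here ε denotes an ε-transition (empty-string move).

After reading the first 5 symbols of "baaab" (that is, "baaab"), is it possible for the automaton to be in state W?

Start in {U}.
Read 'b': {U} → {V, W}.
Read 'a': {V, W} → {X}.
Read 'a': {X} → {U, V, W}.
Read 'a': {U, V, W} → {X}.
Read 'b': {X} → {V, W}.
State W is in {V, W}.

Yes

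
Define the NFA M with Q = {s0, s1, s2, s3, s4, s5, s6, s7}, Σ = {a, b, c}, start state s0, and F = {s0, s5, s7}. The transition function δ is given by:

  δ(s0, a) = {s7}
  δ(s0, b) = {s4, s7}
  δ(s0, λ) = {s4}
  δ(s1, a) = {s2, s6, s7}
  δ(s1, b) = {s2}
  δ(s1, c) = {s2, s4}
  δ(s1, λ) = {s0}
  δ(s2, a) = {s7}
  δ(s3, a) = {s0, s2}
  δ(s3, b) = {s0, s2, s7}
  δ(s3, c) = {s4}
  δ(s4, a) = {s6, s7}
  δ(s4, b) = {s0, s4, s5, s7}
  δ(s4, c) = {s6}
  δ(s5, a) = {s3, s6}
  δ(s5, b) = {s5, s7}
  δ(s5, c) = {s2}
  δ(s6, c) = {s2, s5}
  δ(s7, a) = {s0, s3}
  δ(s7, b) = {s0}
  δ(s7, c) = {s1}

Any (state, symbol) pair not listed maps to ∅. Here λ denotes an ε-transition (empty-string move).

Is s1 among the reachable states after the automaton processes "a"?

Start: ε-closure({s0}) = {s0, s4}.
Read 'a': s0→{s7}, s4→{s6, s7}; now {s6, s7}.
State s1 is not in {s6, s7}.

No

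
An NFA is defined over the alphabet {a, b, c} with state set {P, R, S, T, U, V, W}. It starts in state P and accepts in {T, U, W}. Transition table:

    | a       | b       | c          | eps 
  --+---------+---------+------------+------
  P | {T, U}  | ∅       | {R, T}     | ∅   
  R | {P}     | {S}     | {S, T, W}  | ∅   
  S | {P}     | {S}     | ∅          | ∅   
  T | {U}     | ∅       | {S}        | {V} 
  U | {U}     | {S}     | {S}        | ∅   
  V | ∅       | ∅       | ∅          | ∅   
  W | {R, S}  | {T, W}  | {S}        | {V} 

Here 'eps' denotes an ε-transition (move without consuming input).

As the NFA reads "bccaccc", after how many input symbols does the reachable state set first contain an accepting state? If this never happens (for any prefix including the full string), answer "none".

Start in {P}.
Read 'b': P→∅; now ∅.
The set is empty and remains empty for the remaining 6 symbols.
No reachable set along the way intersects F.

none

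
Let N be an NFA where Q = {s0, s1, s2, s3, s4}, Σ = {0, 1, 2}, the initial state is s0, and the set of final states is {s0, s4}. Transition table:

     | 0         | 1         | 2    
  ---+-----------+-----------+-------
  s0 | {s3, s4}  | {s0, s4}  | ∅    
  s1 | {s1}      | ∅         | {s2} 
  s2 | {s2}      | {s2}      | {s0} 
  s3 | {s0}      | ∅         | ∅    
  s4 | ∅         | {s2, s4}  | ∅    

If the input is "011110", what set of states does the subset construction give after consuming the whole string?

{s2}

Start in {s0}.
Read '0': s0→{s3, s4}; now {s3, s4}.
Read '1': s3→∅, s4→{s2, s4}; now {s2, s4}.
Read '1': s2→{s2}, s4→{s2, s4}; now {s2, s4}.
Read '1': s2→{s2}, s4→{s2, s4}; now {s2, s4}.
Read '1': s2→{s2}, s4→{s2, s4}; now {s2, s4}.
Read '0': s2→{s2}, s4→∅; now {s2}.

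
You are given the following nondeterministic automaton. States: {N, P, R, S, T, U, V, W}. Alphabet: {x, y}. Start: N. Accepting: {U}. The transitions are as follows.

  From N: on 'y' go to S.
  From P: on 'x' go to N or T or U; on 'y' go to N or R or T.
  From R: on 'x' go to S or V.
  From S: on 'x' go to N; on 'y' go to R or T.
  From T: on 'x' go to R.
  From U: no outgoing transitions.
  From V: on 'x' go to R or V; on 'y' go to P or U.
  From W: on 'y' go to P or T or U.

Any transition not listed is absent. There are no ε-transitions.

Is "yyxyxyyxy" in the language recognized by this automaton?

Start in {N}.
Read 'y': N→{S}; now {S}.
Read 'y': S→{R, T}; now {R, T}.
Read 'x': R→{S, V}, T→{R}; now {R, S, V}.
Read 'y': R→∅, S→{R, T}, V→{P, U}; now {P, R, T, U}.
Read 'x': P→{N, T, U}, R→{S, V}, T→{R}, U→∅; now {N, R, S, T, U, V}.
Read 'y': N→{S}, R→∅, S→{R, T}, T→∅, U→∅, V→{P, U}; now {P, R, S, T, U}.
Read 'y': P→{N, R, T}, R→∅, S→{R, T}, T→∅, U→∅; now {N, R, T}.
Read 'x': N→∅, R→{S, V}, T→{R}; now {R, S, V}.
Read 'y': R→∅, S→{R, T}, V→{P, U}; now {P, R, T, U}.
The final set {P, R, T, U} contains the accepting state U.

Yes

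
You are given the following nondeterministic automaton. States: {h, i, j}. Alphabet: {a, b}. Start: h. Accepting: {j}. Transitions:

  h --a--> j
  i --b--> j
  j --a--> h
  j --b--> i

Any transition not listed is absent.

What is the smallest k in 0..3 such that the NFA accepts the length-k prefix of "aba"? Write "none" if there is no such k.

1

Start in {h}.
Read 'a': h→{j}; now {j}.
None of the earlier sets intersect F, but {j} does.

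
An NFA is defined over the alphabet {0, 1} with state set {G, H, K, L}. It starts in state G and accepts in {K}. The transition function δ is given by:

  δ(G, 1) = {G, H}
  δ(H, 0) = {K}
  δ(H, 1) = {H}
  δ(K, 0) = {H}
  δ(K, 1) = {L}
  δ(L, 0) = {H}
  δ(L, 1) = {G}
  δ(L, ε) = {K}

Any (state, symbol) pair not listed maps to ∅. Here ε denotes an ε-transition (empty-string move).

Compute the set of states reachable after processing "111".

{G, H}

Start in {G}.
Read '1': G→{G, H}; now {G, H}.
Read '1': G→{G, H}, H→{H}; now {G, H}.
Read '1': G→{G, H}, H→{H}; now {G, H}.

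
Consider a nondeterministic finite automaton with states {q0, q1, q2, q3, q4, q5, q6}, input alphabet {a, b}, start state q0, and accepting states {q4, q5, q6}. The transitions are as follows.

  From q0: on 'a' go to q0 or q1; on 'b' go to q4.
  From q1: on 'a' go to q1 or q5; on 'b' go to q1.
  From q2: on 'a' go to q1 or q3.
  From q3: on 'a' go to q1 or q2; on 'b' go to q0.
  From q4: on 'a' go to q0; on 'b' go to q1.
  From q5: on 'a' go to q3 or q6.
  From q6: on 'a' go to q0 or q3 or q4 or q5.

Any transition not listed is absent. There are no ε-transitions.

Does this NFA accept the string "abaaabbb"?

No

Start in {q0}.
Read 'a': q0→{q0, q1}; now {q0, q1}.
Read 'b': q0→{q4}, q1→{q1}; now {q1, q4}.
Read 'a': q1→{q1, q5}, q4→{q0}; now {q0, q1, q5}.
Read 'a': q0→{q0, q1}, q1→{q1, q5}, q5→{q3, q6}; now {q0, q1, q3, q5, q6}.
Read 'a': q0→{q0, q1}, q1→{q1, q5}, q3→{q1, q2}, q5→{q3, q6}, q6→{q0, q3, q4, q5}; now {q0, q1, q2, q3, q4, q5, q6}.
Read 'b': q0→{q4}, q1→{q1}, q2→∅, q3→{q0}, q4→{q1}, q5→∅, q6→∅; now {q0, q1, q4}.
Read 'b': q0→{q4}, q1→{q1}, q4→{q1}; now {q1, q4}.
Read 'b': q1→{q1}, q4→{q1}; now {q1}.
The final set {q1} contains no accepting state.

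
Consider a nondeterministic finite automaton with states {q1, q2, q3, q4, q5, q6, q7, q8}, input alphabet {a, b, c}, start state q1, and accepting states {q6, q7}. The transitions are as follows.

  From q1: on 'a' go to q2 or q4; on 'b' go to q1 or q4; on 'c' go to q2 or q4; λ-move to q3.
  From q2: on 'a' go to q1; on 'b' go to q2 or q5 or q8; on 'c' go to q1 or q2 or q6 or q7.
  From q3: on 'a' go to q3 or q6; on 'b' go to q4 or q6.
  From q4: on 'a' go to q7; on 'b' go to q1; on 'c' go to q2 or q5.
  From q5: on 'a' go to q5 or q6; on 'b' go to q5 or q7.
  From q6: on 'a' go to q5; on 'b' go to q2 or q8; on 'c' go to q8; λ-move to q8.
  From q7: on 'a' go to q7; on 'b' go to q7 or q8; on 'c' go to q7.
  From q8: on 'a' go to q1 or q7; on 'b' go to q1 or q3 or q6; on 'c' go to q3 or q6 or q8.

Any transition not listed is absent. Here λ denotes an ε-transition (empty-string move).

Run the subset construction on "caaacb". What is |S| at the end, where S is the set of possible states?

8

Start: ε-closure({q1}) = {q1, q3}.
Read 'c': {q1, q3} → {q2, q4}.
Read 'a': {q2, q4} → {q1, q3, q7}.
Read 'a': {q1, q3, q7} → {q2, q3, q4, q6, q7, q8}.
Read 'a': {q2, q3, q4, q6, q7, q8} → {q1, q3, q5, q6, q7, q8}.
Read 'c': {q1, q3, q5, q6, q7, q8} → {q2, q3, q4, q6, q7, q8}.
Read 'b': {q2, q3, q4, q6, q7, q8} → {q1, q2, q3, q4, q5, q6, q7, q8}.
That set has 8 states.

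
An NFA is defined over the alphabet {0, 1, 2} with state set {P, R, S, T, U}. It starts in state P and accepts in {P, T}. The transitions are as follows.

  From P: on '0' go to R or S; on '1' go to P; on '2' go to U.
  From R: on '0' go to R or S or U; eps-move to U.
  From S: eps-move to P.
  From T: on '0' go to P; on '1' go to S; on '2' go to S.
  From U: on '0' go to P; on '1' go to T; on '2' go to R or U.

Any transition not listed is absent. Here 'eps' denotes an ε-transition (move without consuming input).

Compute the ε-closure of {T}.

Begin with {T}.
No ε-moves leave this set, so the closure equals the set itself.

{T}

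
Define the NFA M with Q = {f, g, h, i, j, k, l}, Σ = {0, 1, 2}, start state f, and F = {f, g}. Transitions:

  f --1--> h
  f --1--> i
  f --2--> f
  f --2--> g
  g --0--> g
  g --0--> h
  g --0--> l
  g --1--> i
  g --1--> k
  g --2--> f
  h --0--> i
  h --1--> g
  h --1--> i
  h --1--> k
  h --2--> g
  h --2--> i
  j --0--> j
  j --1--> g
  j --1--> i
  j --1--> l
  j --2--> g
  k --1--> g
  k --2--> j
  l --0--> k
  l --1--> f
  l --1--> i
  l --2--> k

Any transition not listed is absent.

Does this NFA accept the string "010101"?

Start in {f}.
Read '0': f→∅; now ∅.
The set is empty and remains empty for the remaining 5 symbols.
The final set ∅ contains no accepting state.

No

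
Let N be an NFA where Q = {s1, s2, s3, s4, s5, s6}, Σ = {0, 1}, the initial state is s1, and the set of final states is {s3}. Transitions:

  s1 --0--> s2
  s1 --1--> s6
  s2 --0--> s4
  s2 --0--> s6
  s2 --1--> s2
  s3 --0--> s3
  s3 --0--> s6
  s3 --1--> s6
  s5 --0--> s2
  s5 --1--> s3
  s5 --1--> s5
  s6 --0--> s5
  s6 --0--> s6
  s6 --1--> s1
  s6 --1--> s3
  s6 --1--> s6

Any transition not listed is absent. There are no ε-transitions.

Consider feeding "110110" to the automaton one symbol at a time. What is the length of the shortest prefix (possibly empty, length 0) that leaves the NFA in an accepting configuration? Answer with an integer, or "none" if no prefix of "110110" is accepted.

2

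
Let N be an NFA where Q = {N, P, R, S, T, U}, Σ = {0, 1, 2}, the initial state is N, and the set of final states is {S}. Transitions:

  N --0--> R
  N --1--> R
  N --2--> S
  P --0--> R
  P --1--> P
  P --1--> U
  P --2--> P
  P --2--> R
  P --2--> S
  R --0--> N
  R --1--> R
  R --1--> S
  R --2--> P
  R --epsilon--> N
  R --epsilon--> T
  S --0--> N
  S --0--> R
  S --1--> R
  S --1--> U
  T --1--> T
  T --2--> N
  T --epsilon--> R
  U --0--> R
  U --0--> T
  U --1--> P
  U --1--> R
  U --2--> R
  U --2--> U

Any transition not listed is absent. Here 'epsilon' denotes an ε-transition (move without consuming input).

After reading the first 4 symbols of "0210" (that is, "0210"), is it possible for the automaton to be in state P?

Start in {N}.
Read '0': {N} → {N, R, T}.
Read '2': {N, R, T} → {N, P, S}.
Read '1': {N, P, S} → {N, P, R, T, U}.
Read '0': {N, P, R, T, U} → {N, R, T}.
State P is not in {N, R, T}.

No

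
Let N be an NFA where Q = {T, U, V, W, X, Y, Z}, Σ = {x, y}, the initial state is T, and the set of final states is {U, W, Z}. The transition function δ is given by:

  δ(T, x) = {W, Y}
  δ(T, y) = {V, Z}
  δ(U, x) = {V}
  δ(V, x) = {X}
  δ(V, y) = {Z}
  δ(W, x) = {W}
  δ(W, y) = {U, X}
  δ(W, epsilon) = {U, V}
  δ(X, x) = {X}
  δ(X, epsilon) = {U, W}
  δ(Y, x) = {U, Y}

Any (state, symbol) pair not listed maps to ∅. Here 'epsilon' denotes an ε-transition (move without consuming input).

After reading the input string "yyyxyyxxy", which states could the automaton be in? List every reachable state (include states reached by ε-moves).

Start in {T}.
Read 'y': T→{V, Z}; now {V, Z}.
Read 'y': V→{Z}, Z→∅; now {Z}.
Read 'y': Z→∅; now ∅.
The set is empty and remains empty for the remaining 6 symbols.

∅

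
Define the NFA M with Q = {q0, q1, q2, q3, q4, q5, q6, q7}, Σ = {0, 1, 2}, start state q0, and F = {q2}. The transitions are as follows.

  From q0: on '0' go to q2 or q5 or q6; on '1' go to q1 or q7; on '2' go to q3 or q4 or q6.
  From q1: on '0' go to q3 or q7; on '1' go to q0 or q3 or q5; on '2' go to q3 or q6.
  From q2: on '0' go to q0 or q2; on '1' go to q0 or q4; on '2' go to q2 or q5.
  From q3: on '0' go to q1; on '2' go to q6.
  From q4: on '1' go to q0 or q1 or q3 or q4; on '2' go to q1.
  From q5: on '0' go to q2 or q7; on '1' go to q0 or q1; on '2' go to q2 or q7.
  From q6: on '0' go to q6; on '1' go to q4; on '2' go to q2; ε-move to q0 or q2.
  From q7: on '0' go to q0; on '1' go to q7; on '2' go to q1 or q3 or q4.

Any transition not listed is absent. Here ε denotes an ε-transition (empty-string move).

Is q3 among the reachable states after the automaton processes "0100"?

No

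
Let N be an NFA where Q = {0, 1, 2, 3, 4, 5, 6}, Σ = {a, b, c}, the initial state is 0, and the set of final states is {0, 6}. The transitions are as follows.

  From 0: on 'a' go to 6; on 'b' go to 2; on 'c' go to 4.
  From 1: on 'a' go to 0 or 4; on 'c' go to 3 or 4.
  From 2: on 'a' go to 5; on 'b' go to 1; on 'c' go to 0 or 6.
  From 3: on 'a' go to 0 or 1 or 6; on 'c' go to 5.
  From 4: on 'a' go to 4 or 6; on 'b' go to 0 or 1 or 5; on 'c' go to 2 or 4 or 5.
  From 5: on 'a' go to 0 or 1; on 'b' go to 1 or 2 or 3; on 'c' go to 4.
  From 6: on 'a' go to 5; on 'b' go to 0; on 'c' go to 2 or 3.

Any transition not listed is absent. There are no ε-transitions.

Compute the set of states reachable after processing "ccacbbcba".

Start in {0}.
Read 'c': 0→{4}; now {4}.
Read 'c': 4→{2, 4, 5}; now {2, 4, 5}.
Read 'a': 2→{5}, 4→{4, 6}, 5→{0, 1}; now {0, 1, 4, 5, 6}.
Read 'c': 0→{4}, 1→{3, 4}, 4→{2, 4, 5}, 5→{4}, 6→{2, 3}; now {2, 3, 4, 5}.
Read 'b': 2→{1}, 3→∅, 4→{0, 1, 5}, 5→{1, 2, 3}; now {0, 1, 2, 3, 5}.
Read 'b': 0→{2}, 1→∅, 2→{1}, 3→∅, 5→{1, 2, 3}; now {1, 2, 3}.
Read 'c': 1→{3, 4}, 2→{0, 6}, 3→{5}; now {0, 3, 4, 5, 6}.
Read 'b': 0→{2}, 3→∅, 4→{0, 1, 5}, 5→{1, 2, 3}, 6→{0}; now {0, 1, 2, 3, 5}.
Read 'a': 0→{6}, 1→{0, 4}, 2→{5}, 3→{0, 1, 6}, 5→{0, 1}; now {0, 1, 4, 5, 6}.

{0, 1, 4, 5, 6}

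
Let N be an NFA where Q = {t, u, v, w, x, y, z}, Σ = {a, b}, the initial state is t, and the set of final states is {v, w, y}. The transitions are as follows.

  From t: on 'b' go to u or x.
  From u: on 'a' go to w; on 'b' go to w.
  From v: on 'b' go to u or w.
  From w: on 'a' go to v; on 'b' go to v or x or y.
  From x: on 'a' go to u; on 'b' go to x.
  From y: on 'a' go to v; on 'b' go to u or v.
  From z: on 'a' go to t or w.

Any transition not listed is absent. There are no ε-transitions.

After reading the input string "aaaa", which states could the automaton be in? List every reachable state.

Start in {t}.
Read 'a': {t} → ∅.
The set is empty and remains empty for the remaining 3 symbols.

∅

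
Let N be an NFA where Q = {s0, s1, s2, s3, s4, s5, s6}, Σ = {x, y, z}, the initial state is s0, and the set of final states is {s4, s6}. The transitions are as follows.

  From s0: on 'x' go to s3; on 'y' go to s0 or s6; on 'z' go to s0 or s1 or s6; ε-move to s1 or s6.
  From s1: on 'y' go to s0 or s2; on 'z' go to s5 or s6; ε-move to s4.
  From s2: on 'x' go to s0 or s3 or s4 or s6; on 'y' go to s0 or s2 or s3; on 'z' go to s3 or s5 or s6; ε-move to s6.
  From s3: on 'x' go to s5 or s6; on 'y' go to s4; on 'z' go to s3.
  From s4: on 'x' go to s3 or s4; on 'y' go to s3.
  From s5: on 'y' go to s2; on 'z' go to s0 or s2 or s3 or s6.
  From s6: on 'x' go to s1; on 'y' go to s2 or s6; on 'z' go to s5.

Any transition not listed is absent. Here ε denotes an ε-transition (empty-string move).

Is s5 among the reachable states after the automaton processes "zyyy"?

No

Start: ε-closure({s0}) = {s0, s1, s4, s6}.
Read 'z': s0→{s0, s1, s6}, s1→{s5, s6}, s4→∅, s6→{s5}; union {s0, s1, s5, s6}; ε-closure = {s0, s1, s4, s5, s6}.
Read 'y': s0→{s0, s6}, s1→{s0, s2}, s4→{s3}, s5→{s2}, s6→{s2, s6}; union {s0, s2, s3, s6}; ε-closure = {s0, s1, s2, s3, s4, s6}.
Read 'y': s0→{s0, s6}, s1→{s0, s2}, s2→{s0, s2, s3}, s3→{s4}, s4→{s3}, s6→{s2, s6}; union {s0, s2, s3, s4, s6}; ε-closure = {s0, s1, s2, s3, s4, s6}.
Read 'y': s0→{s0, s6}, s1→{s0, s2}, s2→{s0, s2, s3}, s3→{s4}, s4→{s3}, s6→{s2, s6}; union {s0, s2, s3, s4, s6}; ε-closure = {s0, s1, s2, s3, s4, s6}.
State s5 is not in {s0, s1, s2, s3, s4, s6}.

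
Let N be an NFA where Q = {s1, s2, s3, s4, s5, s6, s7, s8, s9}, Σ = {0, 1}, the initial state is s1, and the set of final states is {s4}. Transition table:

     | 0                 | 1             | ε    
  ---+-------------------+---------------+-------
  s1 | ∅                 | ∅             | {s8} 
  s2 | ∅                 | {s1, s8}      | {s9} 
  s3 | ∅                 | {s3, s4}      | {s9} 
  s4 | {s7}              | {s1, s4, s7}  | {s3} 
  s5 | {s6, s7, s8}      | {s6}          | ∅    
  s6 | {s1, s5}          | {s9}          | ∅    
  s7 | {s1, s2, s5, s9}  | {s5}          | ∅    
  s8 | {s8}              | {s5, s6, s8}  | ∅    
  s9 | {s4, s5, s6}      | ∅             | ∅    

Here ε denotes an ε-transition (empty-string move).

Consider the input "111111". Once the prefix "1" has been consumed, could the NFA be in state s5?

Start: ε-closure({s1}) = {s1, s8}.
Read '1': {s1, s8} → {s5, s6, s8}.
State s5 is in {s5, s6, s8}.

Yes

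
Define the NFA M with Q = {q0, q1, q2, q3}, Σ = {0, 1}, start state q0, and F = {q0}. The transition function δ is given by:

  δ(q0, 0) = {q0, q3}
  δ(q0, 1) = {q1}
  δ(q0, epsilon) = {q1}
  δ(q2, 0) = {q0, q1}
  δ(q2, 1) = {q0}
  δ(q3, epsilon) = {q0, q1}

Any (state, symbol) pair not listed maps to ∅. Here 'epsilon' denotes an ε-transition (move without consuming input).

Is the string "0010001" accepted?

Start: ε-closure({q0}) = {q0, q1}.
Read '0': q0→{q0, q3}, q1→∅; union {q0, q3}; ε-closure = {q0, q1, q3}.
Read '0': q0→{q0, q3}, q1→∅, q3→∅; union {q0, q3}; ε-closure = {q0, q1, q3}.
Read '1': q0→{q1}, q1→∅, q3→∅; now {q1}.
Read '0': q1→∅; now ∅.
The set is empty and remains empty for the remaining 3 symbols.
The final set ∅ contains no accepting state.

No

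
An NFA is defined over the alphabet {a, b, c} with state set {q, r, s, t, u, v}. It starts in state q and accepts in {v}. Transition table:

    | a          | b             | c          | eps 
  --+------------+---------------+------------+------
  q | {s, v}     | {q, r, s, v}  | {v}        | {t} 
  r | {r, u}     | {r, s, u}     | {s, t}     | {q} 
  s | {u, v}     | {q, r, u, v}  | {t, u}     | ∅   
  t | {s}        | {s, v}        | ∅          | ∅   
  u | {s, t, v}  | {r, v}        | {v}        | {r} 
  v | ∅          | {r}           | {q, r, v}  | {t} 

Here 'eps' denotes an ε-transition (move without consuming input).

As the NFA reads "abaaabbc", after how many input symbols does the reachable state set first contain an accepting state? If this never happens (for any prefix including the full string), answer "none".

1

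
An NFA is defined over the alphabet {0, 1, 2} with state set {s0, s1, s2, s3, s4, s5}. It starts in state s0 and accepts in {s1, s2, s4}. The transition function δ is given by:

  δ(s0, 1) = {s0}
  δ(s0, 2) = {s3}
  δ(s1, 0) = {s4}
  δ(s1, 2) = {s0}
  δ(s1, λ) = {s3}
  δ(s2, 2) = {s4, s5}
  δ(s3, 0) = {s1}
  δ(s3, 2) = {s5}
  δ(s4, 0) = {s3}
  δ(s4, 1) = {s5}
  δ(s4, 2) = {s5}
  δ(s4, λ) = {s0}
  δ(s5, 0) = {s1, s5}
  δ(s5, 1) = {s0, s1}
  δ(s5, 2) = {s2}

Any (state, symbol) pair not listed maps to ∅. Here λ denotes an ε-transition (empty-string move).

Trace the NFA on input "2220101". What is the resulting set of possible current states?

∅

Start in {s0}.
Read '2': s0→{s3}; now {s3}.
Read '2': s3→{s5}; now {s5}.
Read '2': s5→{s2}; now {s2}.
Read '0': s2→∅; now ∅.
The set is empty and remains empty for the remaining 3 symbols.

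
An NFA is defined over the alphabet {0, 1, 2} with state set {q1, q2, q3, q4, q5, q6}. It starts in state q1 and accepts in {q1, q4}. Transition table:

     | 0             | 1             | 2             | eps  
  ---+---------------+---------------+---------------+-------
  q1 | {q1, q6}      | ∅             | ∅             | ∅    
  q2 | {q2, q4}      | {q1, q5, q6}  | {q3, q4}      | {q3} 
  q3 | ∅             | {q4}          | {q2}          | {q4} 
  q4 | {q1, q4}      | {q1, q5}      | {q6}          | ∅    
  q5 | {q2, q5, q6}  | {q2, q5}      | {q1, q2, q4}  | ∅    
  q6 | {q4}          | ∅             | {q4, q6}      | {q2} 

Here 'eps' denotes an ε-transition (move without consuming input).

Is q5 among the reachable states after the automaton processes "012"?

Start in {q1}.
Read '0': q1→{q1, q6}; union {q1, q6}; ε-closure = {q1, q2, q3, q4, q6}.
Read '1': q1→∅, q2→{q1, q5, q6}, q3→{q4}, q4→{q1, q5}, q6→∅; union {q1, q4, q5, q6}; ε-closure = {q1, q2, q3, q4, q5, q6}.
Read '2': q1→∅, q2→{q3, q4}, q3→{q2}, q4→{q6}, q5→{q1, q2, q4}, q6→{q4, q6}; now {q1, q2, q3, q4, q6}.
State q5 is not in {q1, q2, q3, q4, q6}.

No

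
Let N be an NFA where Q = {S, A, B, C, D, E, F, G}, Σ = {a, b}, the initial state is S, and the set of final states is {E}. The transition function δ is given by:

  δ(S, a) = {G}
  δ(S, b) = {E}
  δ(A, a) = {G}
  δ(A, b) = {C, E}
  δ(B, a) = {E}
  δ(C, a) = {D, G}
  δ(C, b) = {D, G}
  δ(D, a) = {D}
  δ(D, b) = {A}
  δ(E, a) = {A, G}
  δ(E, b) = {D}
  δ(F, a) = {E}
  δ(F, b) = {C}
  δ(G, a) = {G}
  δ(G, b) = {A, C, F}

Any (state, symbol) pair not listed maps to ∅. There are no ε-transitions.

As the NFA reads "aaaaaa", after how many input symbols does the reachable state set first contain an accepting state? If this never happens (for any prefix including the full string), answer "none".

none

Start in {S}.
Read 'a': S→{G}; now {G}.
Read 'a': G→{G}; now {G}.
Read 'a': G→{G}; now {G}.
Read 'a': G→{G}; now {G}.
Read 'a': G→{G}; now {G}.
Read 'a': G→{G}; now {G}.
No reachable set along the way intersects F.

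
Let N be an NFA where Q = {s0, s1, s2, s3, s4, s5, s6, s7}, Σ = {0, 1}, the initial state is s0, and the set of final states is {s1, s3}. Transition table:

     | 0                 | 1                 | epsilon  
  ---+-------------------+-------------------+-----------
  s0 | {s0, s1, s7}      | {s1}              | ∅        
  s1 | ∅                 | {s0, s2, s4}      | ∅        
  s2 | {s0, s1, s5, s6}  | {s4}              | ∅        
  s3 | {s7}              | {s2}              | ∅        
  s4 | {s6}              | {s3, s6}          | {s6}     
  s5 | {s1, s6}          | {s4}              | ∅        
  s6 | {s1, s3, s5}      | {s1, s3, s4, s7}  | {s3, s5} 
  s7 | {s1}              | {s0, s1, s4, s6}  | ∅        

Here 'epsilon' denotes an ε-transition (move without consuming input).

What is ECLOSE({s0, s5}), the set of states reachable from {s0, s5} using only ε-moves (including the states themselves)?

Begin with {s0, s5}.
No ε-moves leave this set, so the closure equals the set itself.

{s0, s5}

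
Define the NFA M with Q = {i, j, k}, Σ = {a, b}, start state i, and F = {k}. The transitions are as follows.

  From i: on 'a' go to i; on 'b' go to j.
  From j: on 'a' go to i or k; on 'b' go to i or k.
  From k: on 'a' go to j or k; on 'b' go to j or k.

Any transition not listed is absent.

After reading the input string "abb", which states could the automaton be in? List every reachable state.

{i, k}

Start in {i}.
Read 'a': {i} → {i}.
Read 'b': {i} → {j}.
Read 'b': {j} → {i, k}.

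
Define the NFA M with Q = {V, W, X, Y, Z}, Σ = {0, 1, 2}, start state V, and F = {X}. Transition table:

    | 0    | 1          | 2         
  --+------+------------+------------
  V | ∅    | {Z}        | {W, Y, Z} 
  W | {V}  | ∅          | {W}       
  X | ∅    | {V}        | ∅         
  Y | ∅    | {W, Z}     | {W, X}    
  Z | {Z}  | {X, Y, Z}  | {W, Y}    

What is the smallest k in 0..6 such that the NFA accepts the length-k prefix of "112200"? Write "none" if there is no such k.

Start in {V}.
Read '1': {V} → {Z}.
Read '1': {Z} → {X, Y, Z}.
None of the earlier sets intersect F, but {X, Y, Z} does.

2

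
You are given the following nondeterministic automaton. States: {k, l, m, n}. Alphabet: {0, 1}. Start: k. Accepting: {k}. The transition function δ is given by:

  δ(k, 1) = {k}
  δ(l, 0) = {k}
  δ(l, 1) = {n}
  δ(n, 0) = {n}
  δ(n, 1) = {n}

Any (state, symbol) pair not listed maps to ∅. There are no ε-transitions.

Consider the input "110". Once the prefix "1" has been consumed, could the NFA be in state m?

No

Start in {k}.
Read '1': k→{k}; now {k}.
State m is not in {k}.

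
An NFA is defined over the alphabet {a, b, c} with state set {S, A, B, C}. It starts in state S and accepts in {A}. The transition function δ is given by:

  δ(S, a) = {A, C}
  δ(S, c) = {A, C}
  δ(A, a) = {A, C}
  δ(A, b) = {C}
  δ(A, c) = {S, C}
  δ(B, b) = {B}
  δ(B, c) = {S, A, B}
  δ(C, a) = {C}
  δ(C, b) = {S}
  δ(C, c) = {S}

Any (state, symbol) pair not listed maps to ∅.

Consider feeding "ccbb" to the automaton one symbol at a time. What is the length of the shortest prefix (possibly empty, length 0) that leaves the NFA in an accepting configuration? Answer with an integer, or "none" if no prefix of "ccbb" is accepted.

Start in {S}.
Read 'c': {S} → {A, C}.
None of the earlier sets intersect F, but {A, C} does.

1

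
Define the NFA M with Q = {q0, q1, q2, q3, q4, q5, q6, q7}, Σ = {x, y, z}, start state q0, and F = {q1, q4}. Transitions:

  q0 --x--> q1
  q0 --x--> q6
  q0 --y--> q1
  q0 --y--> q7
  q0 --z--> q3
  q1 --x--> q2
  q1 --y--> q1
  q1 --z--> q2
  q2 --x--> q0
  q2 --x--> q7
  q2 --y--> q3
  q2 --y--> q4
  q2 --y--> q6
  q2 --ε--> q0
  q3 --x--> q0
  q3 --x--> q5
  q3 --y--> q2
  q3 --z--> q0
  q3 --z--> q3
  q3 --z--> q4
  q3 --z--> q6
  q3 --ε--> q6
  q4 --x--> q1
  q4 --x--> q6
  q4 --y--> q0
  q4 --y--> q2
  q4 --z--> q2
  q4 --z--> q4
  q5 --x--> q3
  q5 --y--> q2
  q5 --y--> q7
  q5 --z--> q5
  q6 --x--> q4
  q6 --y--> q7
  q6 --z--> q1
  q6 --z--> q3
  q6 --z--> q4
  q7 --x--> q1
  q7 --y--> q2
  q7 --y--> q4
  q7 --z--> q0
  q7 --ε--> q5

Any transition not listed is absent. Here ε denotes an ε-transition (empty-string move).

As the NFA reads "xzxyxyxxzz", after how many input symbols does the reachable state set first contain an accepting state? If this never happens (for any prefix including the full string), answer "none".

1

Start in {q0}.
Read 'x': q0→{q1, q6}; now {q1, q6}.
None of the earlier sets intersect F, but {q1, q6} does.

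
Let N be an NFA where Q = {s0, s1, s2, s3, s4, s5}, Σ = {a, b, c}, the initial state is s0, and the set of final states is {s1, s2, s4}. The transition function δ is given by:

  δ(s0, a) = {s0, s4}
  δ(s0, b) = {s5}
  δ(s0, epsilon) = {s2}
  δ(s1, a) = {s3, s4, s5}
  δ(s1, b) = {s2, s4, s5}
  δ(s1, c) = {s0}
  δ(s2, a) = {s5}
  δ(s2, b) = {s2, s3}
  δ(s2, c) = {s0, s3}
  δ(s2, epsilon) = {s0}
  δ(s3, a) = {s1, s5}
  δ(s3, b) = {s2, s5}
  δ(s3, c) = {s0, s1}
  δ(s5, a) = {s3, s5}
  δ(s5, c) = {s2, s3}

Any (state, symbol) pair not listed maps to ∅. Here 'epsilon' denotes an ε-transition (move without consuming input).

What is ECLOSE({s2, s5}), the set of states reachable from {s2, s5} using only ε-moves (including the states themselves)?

{s0, s2, s5}

Begin with {s2, s5}.
ε-move s2 → s0; add s0.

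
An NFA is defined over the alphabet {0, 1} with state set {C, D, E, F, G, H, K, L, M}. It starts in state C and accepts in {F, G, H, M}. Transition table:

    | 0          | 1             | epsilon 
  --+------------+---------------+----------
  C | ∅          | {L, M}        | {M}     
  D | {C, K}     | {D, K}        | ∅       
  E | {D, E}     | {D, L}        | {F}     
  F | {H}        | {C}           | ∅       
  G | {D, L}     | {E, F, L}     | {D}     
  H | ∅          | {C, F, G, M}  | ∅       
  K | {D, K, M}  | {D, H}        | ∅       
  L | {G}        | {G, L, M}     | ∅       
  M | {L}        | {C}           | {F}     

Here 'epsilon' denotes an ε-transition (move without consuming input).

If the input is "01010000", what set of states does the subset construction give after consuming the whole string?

Start: ε-closure({C}) = {C, F, M}.
Read '0': {C, F, M} → {H, L}.
Read '1': {H, L} → {C, D, F, G, L, M}.
Read '0': {C, D, F, G, L, M} → {C, D, F, G, H, K, L, M}.
Read '1': {C, D, F, G, H, K, L, M} → {C, D, E, F, G, H, K, L, M}.
Read '0': {C, D, E, F, G, H, K, L, M} → {C, D, E, F, G, H, K, L, M}.
Read '0': {C, D, E, F, G, H, K, L, M} → {C, D, E, F, G, H, K, L, M}.
Read '0': {C, D, E, F, G, H, K, L, M} → {C, D, E, F, G, H, K, L, M}.
Read '0': {C, D, E, F, G, H, K, L, M} → {C, D, E, F, G, H, K, L, M}.

{C, D, E, F, G, H, K, L, M}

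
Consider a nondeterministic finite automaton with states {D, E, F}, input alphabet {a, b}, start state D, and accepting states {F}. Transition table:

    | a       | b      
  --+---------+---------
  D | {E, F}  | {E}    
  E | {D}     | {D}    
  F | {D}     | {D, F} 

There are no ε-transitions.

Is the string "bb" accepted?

No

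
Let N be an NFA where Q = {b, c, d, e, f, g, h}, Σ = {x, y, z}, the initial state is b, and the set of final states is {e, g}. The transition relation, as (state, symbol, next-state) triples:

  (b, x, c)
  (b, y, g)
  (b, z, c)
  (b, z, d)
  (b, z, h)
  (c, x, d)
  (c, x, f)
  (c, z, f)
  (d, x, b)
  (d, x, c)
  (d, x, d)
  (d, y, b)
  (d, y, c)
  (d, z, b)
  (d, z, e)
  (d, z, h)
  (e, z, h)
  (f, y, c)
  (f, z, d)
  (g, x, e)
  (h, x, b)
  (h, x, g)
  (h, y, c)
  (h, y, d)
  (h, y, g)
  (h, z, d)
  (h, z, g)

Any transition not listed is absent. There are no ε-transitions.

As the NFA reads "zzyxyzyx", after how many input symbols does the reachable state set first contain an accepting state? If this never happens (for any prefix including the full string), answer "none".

Start in {b}.
Read 'z': {b} → {c, d, h}.
Read 'z': {c, d, h} → {b, d, e, f, g, h}.
None of the earlier sets intersect F, but {b, d, e, f, g, h} does.

2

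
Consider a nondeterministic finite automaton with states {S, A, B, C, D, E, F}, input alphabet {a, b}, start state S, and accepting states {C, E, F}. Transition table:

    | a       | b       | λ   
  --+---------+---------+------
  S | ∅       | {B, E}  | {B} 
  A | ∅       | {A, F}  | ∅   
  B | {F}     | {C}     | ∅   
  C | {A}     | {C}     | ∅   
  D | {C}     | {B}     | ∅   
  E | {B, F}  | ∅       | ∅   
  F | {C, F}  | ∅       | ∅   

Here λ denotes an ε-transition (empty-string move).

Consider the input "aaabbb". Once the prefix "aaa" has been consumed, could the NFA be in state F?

Yes

Start: ε-closure({S}) = {S, B}.
Read 'a': S→∅, B→{F}; now {F}.
Read 'a': F→{C, F}; now {C, F}.
Read 'a': C→{A}, F→{C, F}; now {A, C, F}.
State F is in {A, C, F}.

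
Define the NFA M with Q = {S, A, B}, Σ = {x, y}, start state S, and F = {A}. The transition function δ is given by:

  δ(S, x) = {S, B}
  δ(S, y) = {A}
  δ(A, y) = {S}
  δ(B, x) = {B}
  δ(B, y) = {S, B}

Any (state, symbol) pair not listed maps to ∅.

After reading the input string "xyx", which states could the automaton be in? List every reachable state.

Start in {S}.
Read 'x': S→{S, B}; now {S, B}.
Read 'y': S→{A}, B→{S, B}; now {S, A, B}.
Read 'x': S→{S, B}, A→∅, B→{B}; now {S, B}.

{S, B}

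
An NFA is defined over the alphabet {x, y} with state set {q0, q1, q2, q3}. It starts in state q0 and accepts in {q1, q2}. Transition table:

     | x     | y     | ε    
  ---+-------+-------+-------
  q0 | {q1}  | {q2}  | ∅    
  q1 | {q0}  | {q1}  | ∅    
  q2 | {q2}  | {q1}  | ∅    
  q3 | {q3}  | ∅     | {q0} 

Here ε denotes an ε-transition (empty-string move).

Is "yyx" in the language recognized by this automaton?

No

Start in {q0}.
Read 'y': {q0} → {q2}.
Read 'y': {q2} → {q1}.
Read 'x': {q1} → {q0}.
The final set {q0} contains no accepting state.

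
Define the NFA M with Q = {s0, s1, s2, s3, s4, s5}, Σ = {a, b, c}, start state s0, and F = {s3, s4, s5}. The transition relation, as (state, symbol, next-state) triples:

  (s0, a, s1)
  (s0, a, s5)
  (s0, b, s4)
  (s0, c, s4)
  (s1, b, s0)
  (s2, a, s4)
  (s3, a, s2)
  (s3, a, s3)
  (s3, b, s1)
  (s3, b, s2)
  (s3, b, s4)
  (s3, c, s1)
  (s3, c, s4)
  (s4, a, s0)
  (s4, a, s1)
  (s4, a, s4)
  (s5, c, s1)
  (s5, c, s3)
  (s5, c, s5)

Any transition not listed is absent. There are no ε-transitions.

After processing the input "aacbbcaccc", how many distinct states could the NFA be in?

0

Start in {s0}.
Read 'a': {s0} → {s1, s5}.
Read 'a': {s1, s5} → ∅.
The set is empty and remains empty for the remaining 8 symbols.
That set has 0 states.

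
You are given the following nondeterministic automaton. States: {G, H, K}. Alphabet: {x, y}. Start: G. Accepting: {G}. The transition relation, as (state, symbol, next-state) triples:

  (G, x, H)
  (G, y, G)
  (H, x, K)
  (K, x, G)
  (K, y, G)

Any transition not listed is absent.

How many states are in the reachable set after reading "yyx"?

Start in {G}.
Read 'y': G→{G}; now {G}.
Read 'y': G→{G}; now {G}.
Read 'x': G→{H}; now {H}.
That set has 1 state.

1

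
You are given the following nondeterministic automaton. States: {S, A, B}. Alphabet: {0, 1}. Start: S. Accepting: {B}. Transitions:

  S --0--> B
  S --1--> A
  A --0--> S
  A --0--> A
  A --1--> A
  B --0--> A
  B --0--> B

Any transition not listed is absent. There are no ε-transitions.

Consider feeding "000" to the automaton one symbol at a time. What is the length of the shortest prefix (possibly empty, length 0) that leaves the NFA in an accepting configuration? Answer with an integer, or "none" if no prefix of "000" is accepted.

1

Start in {S}.
Read '0': {S} → {B}.
None of the earlier sets intersect F, but {B} does.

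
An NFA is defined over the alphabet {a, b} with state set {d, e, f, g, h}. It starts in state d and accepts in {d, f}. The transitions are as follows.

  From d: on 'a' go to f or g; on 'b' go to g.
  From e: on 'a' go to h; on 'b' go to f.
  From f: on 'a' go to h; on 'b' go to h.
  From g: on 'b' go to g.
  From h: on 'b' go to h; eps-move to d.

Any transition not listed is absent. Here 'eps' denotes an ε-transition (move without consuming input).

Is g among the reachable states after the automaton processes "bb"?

Yes

Start in {d}.
Read 'b': d→{g}; now {g}.
Read 'b': g→{g}; now {g}.
State g is in {g}.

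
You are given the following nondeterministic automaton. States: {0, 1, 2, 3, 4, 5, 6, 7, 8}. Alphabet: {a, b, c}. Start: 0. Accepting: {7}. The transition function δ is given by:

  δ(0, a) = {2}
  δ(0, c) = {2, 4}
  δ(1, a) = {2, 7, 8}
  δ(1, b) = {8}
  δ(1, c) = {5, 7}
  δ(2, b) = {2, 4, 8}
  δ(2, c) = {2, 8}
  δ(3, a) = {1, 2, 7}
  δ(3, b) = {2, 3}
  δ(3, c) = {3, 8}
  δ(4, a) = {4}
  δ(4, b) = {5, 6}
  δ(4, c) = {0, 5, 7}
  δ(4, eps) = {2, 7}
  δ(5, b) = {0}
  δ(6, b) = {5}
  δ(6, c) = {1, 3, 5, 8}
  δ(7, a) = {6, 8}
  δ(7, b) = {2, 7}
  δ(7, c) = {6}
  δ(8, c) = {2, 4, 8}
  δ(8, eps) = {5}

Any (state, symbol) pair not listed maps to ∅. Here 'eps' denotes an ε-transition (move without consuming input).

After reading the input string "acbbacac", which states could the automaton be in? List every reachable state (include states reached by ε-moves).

Start in {0}.
Read 'a': {0} → {2}.
Read 'c': {2} → {2, 5, 8}.
Read 'b': {2, 5, 8} → {0, 2, 4, 5, 7, 8}.
Read 'b': {0, 2, 4, 5, 7, 8} → {0, 2, 4, 5, 6, 7, 8}.
Read 'a': {0, 2, 4, 5, 6, 7, 8} → {2, 4, 5, 6, 7, 8}.
Read 'c': {2, 4, 5, 6, 7, 8} → {0, 1, 2, 3, 4, 5, 6, 7, 8}.
Read 'a': {0, 1, 2, 3, 4, 5, 6, 7, 8} → {1, 2, 4, 5, 6, 7, 8}.
Read 'c': {1, 2, 4, 5, 6, 7, 8} → {0, 1, 2, 3, 4, 5, 6, 7, 8}.

{0, 1, 2, 3, 4, 5, 6, 7, 8}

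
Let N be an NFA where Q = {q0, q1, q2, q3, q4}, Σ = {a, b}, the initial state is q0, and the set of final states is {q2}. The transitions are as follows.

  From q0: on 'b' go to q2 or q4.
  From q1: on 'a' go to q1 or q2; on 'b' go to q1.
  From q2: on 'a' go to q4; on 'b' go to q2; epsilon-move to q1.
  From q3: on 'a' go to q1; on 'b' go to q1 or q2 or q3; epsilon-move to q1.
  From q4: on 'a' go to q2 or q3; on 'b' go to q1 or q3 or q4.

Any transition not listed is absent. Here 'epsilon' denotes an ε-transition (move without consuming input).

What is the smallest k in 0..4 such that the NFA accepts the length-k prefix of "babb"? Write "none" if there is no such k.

1

Start in {q0}.
Read 'b': q0→{q2, q4}; union {q2, q4}; ε-closure = {q1, q2, q4}.
None of the earlier sets intersect F, but {q1, q2, q4} does.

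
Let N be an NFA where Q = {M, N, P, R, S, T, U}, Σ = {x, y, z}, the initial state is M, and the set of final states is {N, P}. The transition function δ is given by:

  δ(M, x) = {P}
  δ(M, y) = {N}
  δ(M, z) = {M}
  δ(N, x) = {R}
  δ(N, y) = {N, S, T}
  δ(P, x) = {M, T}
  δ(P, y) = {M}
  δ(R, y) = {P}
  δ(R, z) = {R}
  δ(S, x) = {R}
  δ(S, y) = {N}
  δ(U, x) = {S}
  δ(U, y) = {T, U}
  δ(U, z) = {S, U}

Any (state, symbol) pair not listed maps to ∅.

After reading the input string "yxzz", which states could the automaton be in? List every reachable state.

{R}

Start in {M}.
Read 'y': {M} → {N}.
Read 'x': {N} → {R}.
Read 'z': {R} → {R}.
Read 'z': {R} → {R}.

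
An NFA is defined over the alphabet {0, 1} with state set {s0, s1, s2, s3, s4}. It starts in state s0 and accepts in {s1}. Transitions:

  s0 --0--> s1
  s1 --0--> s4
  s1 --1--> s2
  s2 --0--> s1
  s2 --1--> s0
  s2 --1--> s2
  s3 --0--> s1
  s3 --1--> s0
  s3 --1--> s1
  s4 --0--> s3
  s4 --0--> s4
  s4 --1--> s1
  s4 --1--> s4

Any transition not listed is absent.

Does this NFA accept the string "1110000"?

No

Start in {s0}.
Read '1': s0→∅; now ∅.
The set is empty and remains empty for the remaining 6 symbols.
The final set ∅ contains no accepting state.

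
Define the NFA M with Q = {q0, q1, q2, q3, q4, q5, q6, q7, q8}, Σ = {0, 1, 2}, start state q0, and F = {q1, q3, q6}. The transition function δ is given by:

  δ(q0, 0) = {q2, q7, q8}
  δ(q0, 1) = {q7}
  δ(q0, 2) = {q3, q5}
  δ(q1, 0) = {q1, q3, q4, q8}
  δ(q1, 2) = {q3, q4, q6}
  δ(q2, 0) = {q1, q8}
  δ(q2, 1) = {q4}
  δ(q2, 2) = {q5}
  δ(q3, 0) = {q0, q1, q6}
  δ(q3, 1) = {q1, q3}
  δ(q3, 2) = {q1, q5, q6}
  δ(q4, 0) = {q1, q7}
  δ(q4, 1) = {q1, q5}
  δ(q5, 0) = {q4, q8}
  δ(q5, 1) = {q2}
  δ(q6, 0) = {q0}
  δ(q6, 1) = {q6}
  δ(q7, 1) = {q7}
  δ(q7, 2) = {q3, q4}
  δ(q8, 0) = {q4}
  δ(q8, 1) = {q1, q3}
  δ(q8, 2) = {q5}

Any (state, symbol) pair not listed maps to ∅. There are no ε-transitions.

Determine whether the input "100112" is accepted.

Start in {q0}.
Read '1': {q0} → {q7}.
Read '0': {q7} → ∅.
The set is empty and remains empty for the remaining 4 symbols.
The final set ∅ contains no accepting state.

No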